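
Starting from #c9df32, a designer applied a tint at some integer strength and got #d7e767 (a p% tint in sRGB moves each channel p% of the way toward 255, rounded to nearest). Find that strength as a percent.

#c9df32 is rgb(201, 223, 50); #d7e767 is rgb(215, 231, 103).
On the B channel (widest range): 103 ≈ 50 + (p/100)(255 − 50), so p ≈ 100×(103 − 50)/(255 − 50) = 5300/205 = 25.85.
p = 26 reproduces all three channels after rounding.

26%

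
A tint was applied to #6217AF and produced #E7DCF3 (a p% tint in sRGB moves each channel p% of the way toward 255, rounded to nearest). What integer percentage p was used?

#6217AF is rgb(98, 23, 175); #E7DCF3 is rgb(231, 220, 243).
On the G channel (widest range): 220 ≈ 23 + (p/100)(255 − 23), so p ≈ 100×(220 − 23)/(255 − 23) = 19700/232 = 84.91.
p = 85 reproduces all three channels after rounding.

85%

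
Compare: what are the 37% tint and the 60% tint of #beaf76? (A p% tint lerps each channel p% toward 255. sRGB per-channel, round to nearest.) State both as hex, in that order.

#beaf76 is rgb(190, 175, 118).
37% tint:
  R: 190 + 24.05 = 214.05 → 214
  G: 175 + 0.37×(255−175) = 175 + 29.6 = 204.6 → 205
  B: 118 + 0.37×(255−118) = 118 + 50.69 = 168.69 → 169
  → #d6cda9
60% tint:
  R: 190 + 0.6×(255−190) = 190 + 39 = 229 → 229
  G: 175 + 48 = 223 → 223
  B: 118 + 0.6×(255−118) = 118 + 82.2 = 200.2 → 200
  → #e5dfc8

#d6cda9, #e5dfc8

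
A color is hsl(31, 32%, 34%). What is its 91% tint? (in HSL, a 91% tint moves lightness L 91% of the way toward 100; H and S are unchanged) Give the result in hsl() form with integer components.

L moves 91% from 34 toward 100: 34 + 60.06 = 94.06 → 94.
H and S are unchanged.

hsl(31, 32%, 94%)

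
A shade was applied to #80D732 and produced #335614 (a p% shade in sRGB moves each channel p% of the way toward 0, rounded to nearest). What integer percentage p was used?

60%

#80D732 is rgb(128, 215, 50); #335614 is rgb(51, 86, 20).
On the G channel (widest range): 86 ≈ 215 + (p/100)(0 − 215), so p ≈ 100×(86 − 215)/(0 − 215) = -12900/-215 = 60.00.
p = 60 reproduces all three channels after rounding.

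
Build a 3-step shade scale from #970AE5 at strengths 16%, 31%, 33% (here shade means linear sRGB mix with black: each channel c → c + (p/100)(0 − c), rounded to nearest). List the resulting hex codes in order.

#970AE5 is rgb(151, 10, 229).
16%: (151 − 24.16 = 126.84→127, 10 − 1.6 = 8.4→8, 229 − 36.64 = 192.36→192) → #7F08C0
31%: (151 − 46.81 = 104.19→104, 10 − 3.1 = 6.9→7, 229 − 70.99 = 158.01→158) → #68079E
33%: (151 − 49.83 = 101.17→101, 10 − 3.3 = 6.7→7, 229 − 75.57 = 153.43→153) → #650799

#7F08C0, #68079E, #650799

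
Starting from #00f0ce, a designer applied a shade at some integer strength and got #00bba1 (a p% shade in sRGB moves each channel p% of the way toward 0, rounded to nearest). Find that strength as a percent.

#00f0ce is rgb(0, 240, 206); #00bba1 is rgb(0, 187, 161).
On the G channel (widest range): 187 ≈ 240 + (p/100)(0 − 240), so p ≈ 100×(187 − 240)/(0 − 240) = -5300/-240 = 22.08.
p = 22 reproduces all three channels after rounding.

22%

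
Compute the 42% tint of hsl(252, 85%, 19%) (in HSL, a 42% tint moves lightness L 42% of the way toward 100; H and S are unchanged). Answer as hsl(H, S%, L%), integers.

hsl(252, 85%, 53%)

L moves 42% from 19 toward 100: 19 + 34.02 = 53.02 → 53.
H and S are unchanged.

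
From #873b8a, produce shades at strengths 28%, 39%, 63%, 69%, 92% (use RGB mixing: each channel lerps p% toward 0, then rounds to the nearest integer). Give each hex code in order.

#612a63, #522454, #321633, #2a122b, #0b050b

#873b8a is rgb(135, 59, 138).
28%: (135 − 37.8 = 97.2→97, 59 − 16.52 = 42.48→42, 138 − 38.64 = 99.36→99) → #612a63
39%: (135 − 52.65 = 82.35→82, 59 − 23.01 = 35.99→36, 138 − 53.82 = 84.18→84) → #522454
63%: (135 − 85.05 = 49.95→50, 59 − 37.17 = 21.83→22, 138 − 86.94 = 51.06→51) → #321633
69%: (135 − 93.15 = 41.85→42, 59 − 40.71 = 18.29→18, 138 − 95.22 = 42.78→43) → #2a122b
92%: (135 − 124.2 = 10.8→11, 59 − 54.28 = 4.72→5, 138 − 126.96 = 11.04→11) → #0b050b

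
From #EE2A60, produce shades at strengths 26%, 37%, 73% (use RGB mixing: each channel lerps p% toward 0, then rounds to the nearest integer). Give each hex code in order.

#EE2A60 is rgb(238, 42, 96).
26%: (238 − 61.88 = 176.12→176, 42 − 10.92 = 31.08→31, 96 − 24.96 = 71.04→71) → #B01F47
37%: (238 − 88.06 = 149.94→150, 42 − 15.54 = 26.46→26, 96 − 35.52 = 60.48→60) → #961A3C
73%: (238 − 173.74 = 64.26→64, 42 − 30.66 = 11.34→11, 96 − 70.08 = 25.92→26) → #400B1A

#B01F47, #961A3C, #400B1A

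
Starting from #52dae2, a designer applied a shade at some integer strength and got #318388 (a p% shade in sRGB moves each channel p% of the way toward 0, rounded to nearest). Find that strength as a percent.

40%

#52dae2 is rgb(82, 218, 226); #318388 is rgb(49, 131, 136).
On the B channel (widest range): 136 ≈ 226 + (p/100)(0 − 226), so p ≈ 100×(136 − 226)/(0 − 226) = -9000/-226 = 39.82.
p = 40 reproduces all three channels after rounding.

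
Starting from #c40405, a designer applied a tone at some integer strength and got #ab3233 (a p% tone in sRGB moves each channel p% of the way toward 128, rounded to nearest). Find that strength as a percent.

37%

#c40405 is rgb(196, 4, 5); #ab3233 is rgb(171, 50, 51).
On the G channel (widest range): 50 ≈ 4 + (p/100)(128 − 4), so p ≈ 100×(50 − 4)/(128 − 4) = 4600/124 = 37.10.
p = 37 reproduces all three channels after rounding.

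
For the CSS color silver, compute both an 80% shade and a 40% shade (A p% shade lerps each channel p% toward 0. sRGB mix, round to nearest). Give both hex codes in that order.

#262626, #737373

CSS silver is rgb(192, 192, 192).
80% shade:
  R: 192 − 153.6 = 38.4 → 38
  G: 192 + 0.8×(0−192) = 192 − 153.6 = 38.4 → 38
  B: 192 + 0.8×(0−192) = 192 − 153.6 = 38.4 → 38
  → #262626
40% shade:
  R: 192 + 0.4×(0−192) = 192 − 76.8 = 115.2 → 115
  G: 192 − 76.8 = 115.2 → 115
  B: 192 − 76.8 = 115.2 → 115
  → #737373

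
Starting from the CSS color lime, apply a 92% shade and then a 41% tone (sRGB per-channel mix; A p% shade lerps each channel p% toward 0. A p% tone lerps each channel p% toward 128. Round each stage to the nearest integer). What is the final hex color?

#344034

CSS lime is rgb(0, 255, 0).
A 92% shade moves each channel 92% toward 0:
  R: 0 + 0.92×(0−0) = 0 + 0 = 0 → 0
  G: 255 + 0.92×(0−255) = 255 − 234.6 = 20.4 → 20
  B: 0 + 0.92×(0−0) = 0 + 0 = 0 → 0
After the shade: rgb(0, 20, 0) = #001400.
Lerp each channel 41% toward 128:
  R: 0 + 0.41×(128−0) = 0 + 52.48 = 52.48 → 52
  G: 20 + 44.28 = 64.28 → 64
  B: 0 + 0.41×(128−0) = 0 + 52.48 = 52.48 → 52
rgb(52, 64, 52) = #344034.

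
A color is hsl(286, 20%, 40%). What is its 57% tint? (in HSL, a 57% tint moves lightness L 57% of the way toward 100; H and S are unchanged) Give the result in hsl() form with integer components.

hsl(286, 20%, 74%)

L moves 57% from 40 toward 100: 40 + 34.2 = 74.2 → 74.
H and S are unchanged.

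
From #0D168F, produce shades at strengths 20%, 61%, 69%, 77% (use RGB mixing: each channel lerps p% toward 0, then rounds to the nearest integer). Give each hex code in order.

#0D168F is rgb(13, 22, 143).
20%: (13 − 2.6 = 10.4→10, 22 − 4.4 = 17.6→18, 143 − 28.6 = 114.4→114) → #0A1272
61%: (13 − 7.93 = 5.07→5, 22 − 13.42 = 8.58→9, 143 − 87.23 = 55.77→56) → #050938
69%: (13 − 8.97 = 4.03→4, 22 − 15.18 = 6.82→7, 143 − 98.67 = 44.33→44) → #04072C
77%: (13 − 10.01 = 2.99→3, 22 − 16.94 = 5.06→5, 143 − 110.11 = 32.89→33) → #030521

#0A1272, #050938, #04072C, #030521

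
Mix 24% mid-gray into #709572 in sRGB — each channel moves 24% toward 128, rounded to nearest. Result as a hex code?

#709572 is rgb(112, 149, 114).
Lerp each channel 24% toward 128:
  R: 112 + 3.84 = 115.84 → 116
  G: 149 + 0.24×(128−149) = 149 − 5.04 = 143.96 → 144
  B: 114 + 0.24×(128−114) = 114 + 3.36 = 117.36 → 117
rgb(116, 144, 117) = #749075.

#749075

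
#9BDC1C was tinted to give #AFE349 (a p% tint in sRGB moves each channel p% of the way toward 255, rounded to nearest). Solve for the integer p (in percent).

#9BDC1C is rgb(155, 220, 28); #AFE349 is rgb(175, 227, 73).
On the B channel (widest range): 73 ≈ 28 + (p/100)(255 − 28), so p ≈ 100×(73 − 28)/(255 − 28) = 4500/227 = 19.82.
p = 20 reproduces all three channels after rounding.

20%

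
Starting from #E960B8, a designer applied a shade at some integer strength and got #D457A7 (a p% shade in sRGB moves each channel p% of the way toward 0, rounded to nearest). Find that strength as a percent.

#E960B8 is rgb(233, 96, 184); #D457A7 is rgb(212, 87, 167).
On the R channel (widest range): 212 ≈ 233 + (p/100)(0 − 233), so p ≈ 100×(212 − 233)/(0 − 233) = -2100/-233 = 9.01.
p = 9 reproduces all three channels after rounding.

9%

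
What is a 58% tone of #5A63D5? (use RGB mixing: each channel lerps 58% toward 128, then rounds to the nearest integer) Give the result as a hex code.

#5A63D5 is rgb(90, 99, 213).
Lerp each channel 58% toward 128:
  R: 90 + 22.04 = 112.04 → 112
  G: 99 + 16.82 = 115.82 → 116
  B: 213 − 49.3 = 163.7 → 164
rgb(112, 116, 164) = #7074A4.

#7074A4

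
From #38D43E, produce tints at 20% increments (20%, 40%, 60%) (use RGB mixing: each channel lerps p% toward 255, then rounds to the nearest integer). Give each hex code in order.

#60DD65, #88E58B, #AFEEB2

#38D43E is rgb(56, 212, 62).
20%: (56 + 39.8 = 95.8→96, 212 + 8.6 = 220.6→221, 62 + 38.6 = 100.6→101) → #60DD65
40%: (56 + 79.6 = 135.6→136, 212 + 17.2 = 229.2→229, 62 + 77.2 = 139.2→139) → #88E58B
60%: (56 + 119.4 = 175.4→175, 212 + 25.8 = 237.8→238, 62 + 115.8 = 177.8→178) → #AFEEB2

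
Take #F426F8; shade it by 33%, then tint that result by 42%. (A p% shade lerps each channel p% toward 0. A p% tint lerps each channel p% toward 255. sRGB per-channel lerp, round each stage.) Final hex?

#F426F8 is rgb(244, 38, 248).
A 33% shade moves each channel 33% toward 0:
  R: 244 − 80.52 = 163.48 → 163
  G: 38 − 12.54 = 25.46 → 25
  B: 248 + 0.33×(0−248) = 248 − 81.84 = 166.16 → 166
After the shade: rgb(163, 25, 166) = #A319A6.
Per channel, c → c + 0.42(255 − c):
  R: 163 + 0.42×(255−163) = 163 + 38.64 = 201.64 → 202
  G: 25 + 0.42×(255−25) = 25 + 96.6 = 121.6 → 122
  B: 166 + 37.38 = 203.38 → 203
rgb(202, 122, 203) = #CA7ACB.

#CA7ACB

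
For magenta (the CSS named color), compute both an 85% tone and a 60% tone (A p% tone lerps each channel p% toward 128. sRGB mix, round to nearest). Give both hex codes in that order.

CSS magenta is rgb(255, 0, 255).
85% tone:
  R: 255 + 0.85×(128−255) = 255 − 107.95 = 147.05 → 147
  G: 0 + 0.85×(128−0) = 0 + 108.8 = 108.8 → 109
  B: 255 + 0.85×(128−255) = 255 − 107.95 = 147.05 → 147
  → #936d93
60% tone:
  R: 255 − 76.2 = 178.8 → 179
  G: 0 + 0.6×(128−0) = 0 + 76.8 = 76.8 → 77
  B: 255 + 0.6×(128−255) = 255 − 76.2 = 178.8 → 179
  → #b34db3

#936d93, #b34db3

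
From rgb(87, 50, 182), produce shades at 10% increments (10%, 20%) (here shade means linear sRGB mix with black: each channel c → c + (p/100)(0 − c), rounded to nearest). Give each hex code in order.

10%: (87 − 8.7 = 78.3→78, 50 − 5 = 45→45, 182 − 18.2 = 163.8→164) → #4e2da4
20%: (87 − 17.4 = 69.6→70, 50 − 10 = 40→40, 182 − 36.4 = 145.6→146) → #462892

#4e2da4, #462892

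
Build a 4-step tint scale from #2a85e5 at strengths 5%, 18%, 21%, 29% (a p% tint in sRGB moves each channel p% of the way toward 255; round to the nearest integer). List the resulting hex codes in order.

#2a85e5 is rgb(42, 133, 229).
5%: (42 + 10.65 = 52.65→53, 133 + 6.1 = 139.1→139, 229 + 1.3 = 230.3→230) → #358be6
18%: (42 + 38.34 = 80.34→80, 133 + 21.96 = 154.96→155, 229 + 4.68 = 233.68→234) → #509bea
21%: (42 + 44.73 = 86.73→87, 133 + 25.62 = 158.62→159, 229 + 5.46 = 234.46→234) → #579fea
29%: (42 + 61.77 = 103.77→104, 133 + 35.38 = 168.38→168, 229 + 7.54 = 236.54→237) → #68a8ed

#358be6, #509bea, #579fea, #68a8ed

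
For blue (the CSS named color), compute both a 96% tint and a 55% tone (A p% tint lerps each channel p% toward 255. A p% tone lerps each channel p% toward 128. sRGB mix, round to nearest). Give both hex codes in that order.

#F5F5FF, #4646B9

CSS blue is rgb(0, 0, 255).
96% tint:
  R: 0 + 244.8 = 244.8 → 245
  G: 0 + 244.8 = 244.8 → 245
  B: 255 + 0.96×(255−255) = 255 + 0 = 255 → 255
  → #F5F5FF
55% tone:
  R: 0 + 0.55×(128−0) = 0 + 70.4 = 70.4 → 70
  G: 0 + 0.55×(128−0) = 0 + 70.4 = 70.4 → 70
  B: 255 − 69.85 = 185.15 → 185
  → #4646B9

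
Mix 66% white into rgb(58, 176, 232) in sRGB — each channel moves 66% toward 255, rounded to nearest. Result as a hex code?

Per channel, c → c + 0.66(255 − c):
  R: 58 + 130.02 = 188.02 → 188
  G: 176 + 0.66×(255−176) = 176 + 52.14 = 228.14 → 228
  B: 232 + 0.66×(255−232) = 232 + 15.18 = 247.18 → 247
rgb(188, 228, 247) = #bce4f7.

#bce4f7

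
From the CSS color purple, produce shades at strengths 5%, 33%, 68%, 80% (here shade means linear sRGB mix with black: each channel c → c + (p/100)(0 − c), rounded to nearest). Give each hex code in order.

#7a007a, #560056, #290029, #1a001a

CSS purple is rgb(128, 0, 128).
5%: (128 − 6.4 = 121.6→122, 0→0, 128 − 6.4 = 121.6→122) → #7a007a
33%: (128 − 42.24 = 85.76→86, 0→0, 128 − 42.24 = 85.76→86) → #560056
68%: (128 − 87.04 = 40.96→41, 0→0, 128 − 87.04 = 40.96→41) → #290029
80%: (128 − 102.4 = 25.6→26, 0→0, 128 − 102.4 = 25.6→26) → #1a001a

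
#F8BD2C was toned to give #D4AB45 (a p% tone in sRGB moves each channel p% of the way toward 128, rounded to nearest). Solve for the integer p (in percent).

#F8BD2C is rgb(248, 189, 44); #D4AB45 is rgb(212, 171, 69).
On the R channel (widest range): 212 ≈ 248 + (p/100)(128 − 248), so p ≈ 100×(212 − 248)/(128 − 248) = -3600/-120 = 30.00.
p = 30 reproduces all three channels after rounding.

30%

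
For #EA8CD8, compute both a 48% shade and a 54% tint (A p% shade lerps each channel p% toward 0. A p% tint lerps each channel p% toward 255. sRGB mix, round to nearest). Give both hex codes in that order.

#EA8CD8 is rgb(234, 140, 216).
48% shade:
  R: 234 + 0.48×(0−234) = 234 − 112.32 = 121.68 → 122
  G: 140 − 67.2 = 72.8 → 73
  B: 216 + 0.48×(0−216) = 216 − 103.68 = 112.32 → 112
  → #7A4970
54% tint:
  R: 234 + 11.34 = 245.34 → 245
  G: 140 + 0.54×(255−140) = 140 + 62.1 = 202.1 → 202
  B: 216 + 0.54×(255−216) = 216 + 21.06 = 237.06 → 237
  → #F5CAED

#7A4970, #F5CAED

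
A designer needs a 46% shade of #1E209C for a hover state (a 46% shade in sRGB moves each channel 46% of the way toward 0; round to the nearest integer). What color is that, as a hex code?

#1E209C is rgb(30, 32, 156).
Per channel, c → c + 0.46(0 − c):
  R: 30 + 0.46×(0−30) = 30 − 13.8 = 16.2 → 16
  G: 32 − 14.72 = 17.28 → 17
  B: 156 − 71.76 = 84.24 → 84
rgb(16, 17, 84) = #101154.

#101154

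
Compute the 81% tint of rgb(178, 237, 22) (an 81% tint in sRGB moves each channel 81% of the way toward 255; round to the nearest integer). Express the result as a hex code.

Lerp each channel 81% toward 255:
  R: 178 + 0.81×(255−178) = 178 + 62.37 = 240.37 → 240
  G: 237 + 14.58 = 251.58 → 252
  B: 22 + 0.81×(255−22) = 22 + 188.73 = 210.73 → 211
rgb(240, 252, 211) = #F0FCD3.

#F0FCD3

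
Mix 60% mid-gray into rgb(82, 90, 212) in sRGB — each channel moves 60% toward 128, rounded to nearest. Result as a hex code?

Per channel, c → c + 0.6(128 − c):
  R: 82 + 0.6×(128−82) = 82 + 27.6 = 109.6 → 110
  G: 90 + 0.6×(128−90) = 90 + 22.8 = 112.8 → 113
  B: 212 + 0.6×(128−212) = 212 − 50.4 = 161.6 → 162
rgb(110, 113, 162) = #6E71A2.

#6E71A2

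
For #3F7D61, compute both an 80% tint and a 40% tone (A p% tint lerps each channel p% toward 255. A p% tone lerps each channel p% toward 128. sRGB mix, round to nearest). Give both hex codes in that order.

#D9E5DF, #597E6D

#3F7D61 is rgb(63, 125, 97).
80% tint:
  R: 63 + 0.8×(255−63) = 63 + 153.6 = 216.6 → 217
  G: 125 + 0.8×(255−125) = 125 + 104 = 229 → 229
  B: 97 + 0.8×(255−97) = 97 + 126.4 = 223.4 → 223
  → #D9E5DF
40% tone:
  R: 63 + 26 = 89 → 89
  G: 125 + 1.2 = 126.2 → 126
  B: 97 + 0.4×(128−97) = 97 + 12.4 = 109.4 → 109
  → #597E6D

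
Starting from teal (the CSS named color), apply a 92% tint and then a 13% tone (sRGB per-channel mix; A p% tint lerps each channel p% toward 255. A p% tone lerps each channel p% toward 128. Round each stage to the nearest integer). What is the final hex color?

CSS teal is rgb(0, 128, 128).
Lerp each channel 92% toward 255:
  R: 0 + 0.92×(255−0) = 0 + 234.6 = 234.6 → 235
  G: 128 + 116.84 = 244.84 → 245
  B: 128 + 116.84 = 244.84 → 245
After the tint: rgb(235, 245, 245) = #EBF5F5.
Lerp each channel 13% toward 128:
  R: 235 − 13.91 = 221.09 → 221
  G: 245 − 15.21 = 229.79 → 230
  B: 245 − 15.21 = 229.79 → 230
rgb(221, 230, 230) = #DDE6E6.

#DDE6E6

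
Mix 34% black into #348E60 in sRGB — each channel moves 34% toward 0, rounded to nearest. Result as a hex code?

#348E60 is rgb(52, 142, 96).
Per channel, c → c + 0.34(0 − c):
  R: 52 + 0.34×(0−52) = 52 − 17.68 = 34.32 → 34
  G: 142 + 0.34×(0−142) = 142 − 48.28 = 93.72 → 94
  B: 96 − 32.64 = 63.36 → 63
rgb(34, 94, 63) = #225E3F.

#225E3F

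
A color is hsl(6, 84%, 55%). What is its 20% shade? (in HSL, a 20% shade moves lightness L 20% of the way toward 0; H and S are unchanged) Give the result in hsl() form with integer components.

L moves 20% from 55 toward 0: 55 − 11 = 44 → 44.
H and S are unchanged.

hsl(6, 84%, 44%)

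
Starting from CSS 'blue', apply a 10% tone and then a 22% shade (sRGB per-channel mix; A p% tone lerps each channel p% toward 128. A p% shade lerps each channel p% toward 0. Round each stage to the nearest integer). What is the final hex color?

#0a0abd

CSS blue is rgb(0, 0, 255).
Per channel, c → c + 0.1(128 − c):
  R: 0 + 0.1×(128−0) = 0 + 12.8 = 12.8 → 13
  G: 0 + 12.8 = 12.8 → 13
  B: 255 + 0.1×(128−255) = 255 − 12.7 = 242.3 → 242
After the tone: rgb(13, 13, 242) = #0d0df2.
Per channel, c → c + 0.22(0 − c):
  R: 13 − 2.86 = 10.14 → 10
  G: 13 − 2.86 = 10.14 → 10
  B: 242 + 0.22×(0−242) = 242 − 53.24 = 188.76 → 189
rgb(10, 10, 189) = #0a0abd.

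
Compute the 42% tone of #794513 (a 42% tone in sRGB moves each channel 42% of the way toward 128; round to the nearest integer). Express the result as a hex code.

#7c5e41

#794513 is rgb(121, 69, 19).
Per channel, c → c + 0.42(128 − c):
  R: 121 + 2.94 = 123.94 → 124
  G: 69 + 24.78 = 93.78 → 94
  B: 19 + 0.42×(128−19) = 19 + 45.78 = 64.78 → 65
rgb(124, 94, 65) = #7c5e41.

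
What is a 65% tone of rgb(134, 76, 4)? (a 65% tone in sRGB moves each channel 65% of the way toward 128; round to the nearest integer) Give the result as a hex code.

A 65% tone moves each channel 65% toward 128:
  R: 134 + 0.65×(128−134) = 134 − 3.9 = 130.1 → 130
  G: 76 + 0.65×(128−76) = 76 + 33.8 = 109.8 → 110
  B: 4 + 80.6 = 84.6 → 85
rgb(130, 110, 85) = #826E55.

#826E55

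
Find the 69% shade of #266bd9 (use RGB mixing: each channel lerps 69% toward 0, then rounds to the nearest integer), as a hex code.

#266bd9 is rgb(38, 107, 217).
Lerp each channel 69% toward 0:
  R: 38 − 26.22 = 11.78 → 12
  G: 107 + 0.69×(0−107) = 107 − 73.83 = 33.17 → 33
  B: 217 − 149.73 = 67.27 → 67
rgb(12, 33, 67) = #0c2143.

#0c2143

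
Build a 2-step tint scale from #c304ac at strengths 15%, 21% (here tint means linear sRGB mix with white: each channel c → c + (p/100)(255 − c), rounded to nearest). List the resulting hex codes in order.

#c304ac is rgb(195, 4, 172).
15%: (195 + 9 = 204→204, 4 + 37.65 = 41.65→42, 172 + 12.45 = 184.45→184) → #cc2ab8
21%: (195 + 12.6 = 207.6→208, 4 + 52.71 = 56.71→57, 172 + 17.43 = 189.43→189) → #d039bd

#cc2ab8, #d039bd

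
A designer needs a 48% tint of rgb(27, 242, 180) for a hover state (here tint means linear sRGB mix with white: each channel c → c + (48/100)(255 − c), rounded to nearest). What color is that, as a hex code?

A 48% tint moves each channel 48% toward 255:
  R: 27 + 109.44 = 136.44 → 136
  G: 242 + 6.24 = 248.24 → 248
  B: 180 + 0.48×(255−180) = 180 + 36 = 216 → 216
rgb(136, 248, 216) = #88F8D8.

#88F8D8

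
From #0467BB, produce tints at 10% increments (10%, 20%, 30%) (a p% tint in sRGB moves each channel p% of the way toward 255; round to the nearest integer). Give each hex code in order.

#0467BB is rgb(4, 103, 187).
10%: (4 + 25.1 = 29.1→29, 103 + 15.2 = 118.2→118, 187 + 6.8 = 193.8→194) → #1D76C2
20%: (4 + 50.2 = 54.2→54, 103 + 30.4 = 133.4→133, 187 + 13.6 = 200.6→201) → #3685C9
30%: (4 + 75.3 = 79.3→79, 103 + 45.6 = 148.6→149, 187 + 20.4 = 207.4→207) → #4F95CF

#1D76C2, #3685C9, #4F95CF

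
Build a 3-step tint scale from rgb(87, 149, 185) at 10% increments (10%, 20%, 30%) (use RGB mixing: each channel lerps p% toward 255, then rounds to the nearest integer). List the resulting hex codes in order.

#68A0C0, #79AAC7, #89B5CE

10%: (87 + 16.8 = 103.8→104, 149 + 10.6 = 159.6→160, 185 + 7 = 192→192) → #68A0C0
20%: (87 + 33.6 = 120.6→121, 149 + 21.2 = 170.2→170, 185 + 14 = 199→199) → #79AAC7
30%: (87 + 50.4 = 137.4→137, 149 + 31.8 = 180.8→181, 185 + 21 = 206→206) → #89B5CE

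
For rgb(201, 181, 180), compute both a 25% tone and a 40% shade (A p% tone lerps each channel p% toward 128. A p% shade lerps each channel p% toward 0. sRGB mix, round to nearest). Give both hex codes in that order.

25% tone:
  R: 201 − 18.25 = 182.75 → 183
  G: 181 − 13.25 = 167.75 → 168
  B: 180 + 0.25×(128−180) = 180 − 13 = 167 → 167
  → #b7a8a7
40% shade:
  R: 201 + 0.4×(0−201) = 201 − 80.4 = 120.6 → 121
  G: 181 − 72.4 = 108.6 → 109
  B: 180 − 72 = 108 → 108
  → #796d6c

#b7a8a7, #796d6c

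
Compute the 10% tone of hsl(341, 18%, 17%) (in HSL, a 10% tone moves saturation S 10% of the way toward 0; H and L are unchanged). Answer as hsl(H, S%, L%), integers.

hsl(341, 16%, 17%)

S moves 10% from 18 toward 0: 18 − 1.8 = 16.2 → 16.
H and L are unchanged.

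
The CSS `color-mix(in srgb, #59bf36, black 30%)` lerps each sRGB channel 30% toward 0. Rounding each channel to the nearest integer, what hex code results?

#59bf36 is rgb(89, 191, 54).
Per channel, c → c + 0.3(0 − c):
  R: 89 + 0.3×(0−89) = 89 − 26.7 = 62.3 → 62
  G: 191 + 0.3×(0−191) = 191 − 57.3 = 133.7 → 134
  B: 54 − 16.2 = 37.8 → 38
rgb(62, 134, 38) = #3e8626.

#3e8626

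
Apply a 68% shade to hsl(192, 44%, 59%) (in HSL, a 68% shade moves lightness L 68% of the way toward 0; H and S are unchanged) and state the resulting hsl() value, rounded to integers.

hsl(192, 44%, 19%)

L moves 68% from 59 toward 0: 59 − 40.12 = 18.88 → 19.
H and S are unchanged.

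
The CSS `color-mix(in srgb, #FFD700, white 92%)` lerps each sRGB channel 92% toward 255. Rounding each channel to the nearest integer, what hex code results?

#FFFCEB

#FFD700 is rgb(255, 215, 0).
A 92% tint moves each channel 92% toward 255:
  R: 255 + 0 = 255 → 255
  G: 215 + 36.8 = 251.8 → 252
  B: 0 + 0.92×(255−0) = 0 + 234.6 = 234.6 → 235
rgb(255, 252, 235) = #FFFCEB.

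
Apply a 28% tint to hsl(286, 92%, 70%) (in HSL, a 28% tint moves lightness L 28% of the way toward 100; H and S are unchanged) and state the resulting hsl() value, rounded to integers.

hsl(286, 92%, 78%)

L moves 28% from 70 toward 100: 70 + 8.4 = 78.4 → 78.
H and S are unchanged.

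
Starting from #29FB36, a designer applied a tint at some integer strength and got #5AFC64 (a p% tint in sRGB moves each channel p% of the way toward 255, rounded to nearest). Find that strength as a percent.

#29FB36 is rgb(41, 251, 54); #5AFC64 is rgb(90, 252, 100).
On the R channel (widest range): 90 ≈ 41 + (p/100)(255 − 41), so p ≈ 100×(90 − 41)/(255 − 41) = 4900/214 = 22.90.
p = 23 reproduces all three channels after rounding.

23%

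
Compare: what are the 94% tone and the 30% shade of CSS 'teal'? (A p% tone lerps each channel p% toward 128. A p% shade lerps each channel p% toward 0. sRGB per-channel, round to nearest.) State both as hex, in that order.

CSS teal is rgb(0, 128, 128).
94% tone:
  R: 0 + 120.32 = 120.32 → 120
  G: 128 + 0.94×(128−128) = 128 + 0 = 128 → 128
  B: 128 + 0.94×(128−128) = 128 + 0 = 128 → 128
  → #788080
30% shade:
  R: 0 + 0 = 0 → 0
  G: 128 + 0.3×(0−128) = 128 − 38.4 = 89.6 → 90
  B: 128 + 0.3×(0−128) = 128 − 38.4 = 89.6 → 90
  → #005a5a

#788080, #005a5a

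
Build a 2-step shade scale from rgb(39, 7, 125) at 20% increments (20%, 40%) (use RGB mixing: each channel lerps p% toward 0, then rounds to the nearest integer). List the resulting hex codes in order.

20%: (39 − 7.8 = 31.2→31, 7 − 1.4 = 5.6→6, 125 − 25 = 100→100) → #1f0664
40%: (39 − 15.6 = 23.4→23, 7 − 2.8 = 4.2→4, 125 − 50 = 75→75) → #17044b

#1f0664, #17044b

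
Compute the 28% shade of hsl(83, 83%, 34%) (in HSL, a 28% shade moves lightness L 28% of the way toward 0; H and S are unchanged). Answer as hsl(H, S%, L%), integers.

hsl(83, 83%, 24%)

L moves 28% from 34 toward 0: 34 − 9.52 = 24.48 → 24.
H and S are unchanged.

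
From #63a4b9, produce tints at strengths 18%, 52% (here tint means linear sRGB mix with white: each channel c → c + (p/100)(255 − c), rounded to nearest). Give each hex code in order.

#63a4b9 is rgb(99, 164, 185).
18%: (99 + 28.08 = 127.08→127, 164 + 16.38 = 180.38→180, 185 + 12.6 = 197.6→198) → #7fb4c6
52%: (99 + 81.12 = 180.12→180, 164 + 47.32 = 211.32→211, 185 + 36.4 = 221.4→221) → #b4d3dd

#7fb4c6, #b4d3dd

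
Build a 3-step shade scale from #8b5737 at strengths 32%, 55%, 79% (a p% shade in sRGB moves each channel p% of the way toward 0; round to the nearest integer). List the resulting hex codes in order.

#8b5737 is rgb(139, 87, 55).
32%: (139 − 44.48 = 94.52→95, 87 − 27.84 = 59.16→59, 55 − 17.6 = 37.4→37) → #5f3b25
55%: (139 − 76.45 = 62.55→63, 87 − 47.85 = 39.15→39, 55 − 30.25 = 24.75→25) → #3f2719
79%: (139 − 109.81 = 29.19→29, 87 − 68.73 = 18.27→18, 55 − 43.45 = 11.55→12) → #1d120c

#5f3b25, #3f2719, #1d120c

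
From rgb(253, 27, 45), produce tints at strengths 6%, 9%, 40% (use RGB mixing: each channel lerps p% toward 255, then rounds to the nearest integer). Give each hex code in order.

#FD293A, #FD3040, #FE7681

6%: (253→253, 27 + 13.68 = 40.68→41, 45 + 12.6 = 57.6→58) → #FD293A
9%: (253→253, 27 + 20.52 = 47.52→48, 45 + 18.9 = 63.9→64) → #FD3040
40%: (253 + 0.8 = 253.8→254, 27 + 91.2 = 118.2→118, 45 + 84 = 129→129) → #FE7681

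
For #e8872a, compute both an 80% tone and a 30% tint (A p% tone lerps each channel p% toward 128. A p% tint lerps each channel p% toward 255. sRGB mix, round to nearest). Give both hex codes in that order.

#95816f, #efab6a

#e8872a is rgb(232, 135, 42).
80% tone:
  R: 232 + 0.8×(128−232) = 232 − 83.2 = 148.8 → 149
  G: 135 + 0.8×(128−135) = 135 − 5.6 = 129.4 → 129
  B: 42 + 0.8×(128−42) = 42 + 68.8 = 110.8 → 111
  → #95816f
30% tint:
  R: 232 + 6.9 = 238.9 → 239
  G: 135 + 36 = 171 → 171
  B: 42 + 0.3×(255−42) = 42 + 63.9 = 105.9 → 106
  → #efab6a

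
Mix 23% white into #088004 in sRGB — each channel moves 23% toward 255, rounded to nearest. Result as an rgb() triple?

#088004 is rgb(8, 128, 4).
A 23% tint moves each channel 23% toward 255:
  R: 8 + 0.23×(255−8) = 8 + 56.81 = 64.81 → 65
  G: 128 + 0.23×(255−128) = 128 + 29.21 = 157.21 → 157
  B: 4 + 0.23×(255−4) = 4 + 57.73 = 61.73 → 62

rgb(65, 157, 62)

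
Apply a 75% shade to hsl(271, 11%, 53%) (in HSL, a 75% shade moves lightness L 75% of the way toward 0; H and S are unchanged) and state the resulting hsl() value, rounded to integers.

L moves 75% from 53 toward 0: 53 − 39.75 = 13.25 → 13.
H and S are unchanged.

hsl(271, 11%, 13%)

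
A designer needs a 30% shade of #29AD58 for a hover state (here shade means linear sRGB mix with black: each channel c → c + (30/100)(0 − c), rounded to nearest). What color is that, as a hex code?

#1D793E

#29AD58 is rgb(41, 173, 88).
Lerp each channel 30% toward 0:
  R: 41 − 12.3 = 28.7 → 29
  G: 173 + 0.3×(0−173) = 173 − 51.9 = 121.1 → 121
  B: 88 − 26.4 = 61.6 → 62
rgb(29, 121, 62) = #1D793E.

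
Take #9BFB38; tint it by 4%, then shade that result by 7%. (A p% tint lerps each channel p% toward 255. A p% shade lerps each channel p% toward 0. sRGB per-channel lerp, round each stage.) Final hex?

#94E93C

#9BFB38 is rgb(155, 251, 56).
Lerp each channel 4% toward 255:
  R: 155 + 4 = 159 → 159
  G: 251 + 0.04×(255−251) = 251 + 0.16 = 251.16 → 251
  B: 56 + 0.04×(255−56) = 56 + 7.96 = 63.96 → 64
After the tint: rgb(159, 251, 64) = #9FFB40.
Per channel, c → c + 0.07(0 − c):
  R: 159 − 11.13 = 147.87 → 148
  G: 251 − 17.57 = 233.43 → 233
  B: 64 − 4.48 = 59.52 → 60
rgb(148, 233, 60) = #94E93C.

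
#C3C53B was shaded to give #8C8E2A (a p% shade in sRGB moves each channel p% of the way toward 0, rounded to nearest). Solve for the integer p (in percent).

#C3C53B is rgb(195, 197, 59); #8C8E2A is rgb(140, 142, 42).
On the G channel (widest range): 142 ≈ 197 + (p/100)(0 − 197), so p ≈ 100×(142 − 197)/(0 − 197) = -5500/-197 = 27.92.
p = 28 reproduces all three channels after rounding.

28%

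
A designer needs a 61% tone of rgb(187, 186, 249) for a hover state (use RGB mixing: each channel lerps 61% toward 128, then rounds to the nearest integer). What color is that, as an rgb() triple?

rgb(151, 151, 175)

Per channel, c → c + 0.61(128 − c):
  R: 187 − 35.99 = 151.01 → 151
  G: 186 + 0.61×(128−186) = 186 − 35.38 = 150.62 → 151
  B: 249 + 0.61×(128−249) = 249 − 73.81 = 175.19 → 175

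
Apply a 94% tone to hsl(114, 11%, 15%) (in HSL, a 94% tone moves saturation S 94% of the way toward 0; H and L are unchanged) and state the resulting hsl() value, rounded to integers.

S moves 94% from 11 toward 0: 11 − 10.34 = 0.66 → 1.
H and L are unchanged.

hsl(114, 1%, 15%)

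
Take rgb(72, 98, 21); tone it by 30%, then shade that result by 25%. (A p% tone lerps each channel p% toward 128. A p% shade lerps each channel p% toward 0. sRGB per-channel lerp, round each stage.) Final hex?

Lerp each channel 30% toward 128:
  R: 72 + 16.8 = 88.8 → 89
  G: 98 + 0.3×(128−98) = 98 + 9 = 107 → 107
  B: 21 + 0.3×(128−21) = 21 + 32.1 = 53.1 → 53
After the tone: rgb(89, 107, 53) = #596B35.
A 25% shade moves each channel 25% toward 0:
  R: 89 − 22.25 = 66.75 → 67
  G: 107 + 0.25×(0−107) = 107 − 26.75 = 80.25 → 80
  B: 53 + 0.25×(0−53) = 53 − 13.25 = 39.75 → 40
rgb(67, 80, 40) = #435028.

#435028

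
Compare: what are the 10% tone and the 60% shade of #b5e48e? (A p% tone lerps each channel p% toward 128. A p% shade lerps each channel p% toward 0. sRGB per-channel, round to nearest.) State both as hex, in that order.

#b5e48e is rgb(181, 228, 142).
10% tone:
  R: 181 + 0.1×(128−181) = 181 − 5.3 = 175.7 → 176
  G: 228 + 0.1×(128−228) = 228 − 10 = 218 → 218
  B: 142 − 1.4 = 140.6 → 141
  → #b0da8d
60% shade:
  R: 181 + 0.6×(0−181) = 181 − 108.6 = 72.4 → 72
  G: 228 + 0.6×(0−228) = 228 − 136.8 = 91.2 → 91
  B: 142 + 0.6×(0−142) = 142 − 85.2 = 56.8 → 57
  → #485b39

#b0da8d, #485b39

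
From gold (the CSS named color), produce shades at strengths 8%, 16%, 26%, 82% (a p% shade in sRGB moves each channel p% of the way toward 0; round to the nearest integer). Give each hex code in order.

#EBC600, #D6B500, #BD9F00, #2E2700

CSS gold is rgb(255, 215, 0).
8%: (255 − 20.4 = 234.6→235, 215 − 17.2 = 197.8→198, 0→0) → #EBC600
16%: (255 − 40.8 = 214.2→214, 215 − 34.4 = 180.6→181, 0→0) → #D6B500
26%: (255 − 66.3 = 188.7→189, 215 − 55.9 = 159.1→159, 0→0) → #BD9F00
82%: (255 − 209.1 = 45.9→46, 215 − 176.3 = 38.7→39, 0→0) → #2E2700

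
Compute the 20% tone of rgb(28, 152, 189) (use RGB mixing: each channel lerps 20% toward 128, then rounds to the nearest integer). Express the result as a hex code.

#3093B1

Lerp each channel 20% toward 128:
  R: 28 + 20 = 48 → 48
  G: 152 + 0.2×(128−152) = 152 − 4.8 = 147.2 → 147
  B: 189 + 0.2×(128−189) = 189 − 12.2 = 176.8 → 177
rgb(48, 147, 177) = #3093B1.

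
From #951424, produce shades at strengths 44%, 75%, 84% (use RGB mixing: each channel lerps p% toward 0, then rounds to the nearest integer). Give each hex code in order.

#951424 is rgb(149, 20, 36).
44%: (149 − 65.56 = 83.44→83, 20 − 8.8 = 11.2→11, 36 − 15.84 = 20.16→20) → #530B14
75%: (149 − 111.75 = 37.25→37, 20 − 15 = 5→5, 36 − 27 = 9→9) → #250509
84%: (149 − 125.16 = 23.84→24, 20 − 16.8 = 3.2→3, 36 − 30.24 = 5.76→6) → #180306

#530B14, #250509, #180306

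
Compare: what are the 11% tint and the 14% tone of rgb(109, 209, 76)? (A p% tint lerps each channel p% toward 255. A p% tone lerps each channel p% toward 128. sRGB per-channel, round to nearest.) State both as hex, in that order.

11% tint:
  R: 109 + 0.11×(255−109) = 109 + 16.06 = 125.06 → 125
  G: 209 + 5.06 = 214.06 → 214
  B: 76 + 0.11×(255−76) = 76 + 19.69 = 95.69 → 96
  → #7DD660
14% tone:
  R: 109 + 0.14×(128−109) = 109 + 2.66 = 111.66 → 112
  G: 209 − 11.34 = 197.66 → 198
  B: 76 + 7.28 = 83.28 → 83
  → #70C653

#7DD660, #70C653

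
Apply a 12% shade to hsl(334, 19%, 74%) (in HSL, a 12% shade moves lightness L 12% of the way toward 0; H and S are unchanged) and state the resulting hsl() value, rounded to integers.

L moves 12% from 74 toward 0: 74 − 8.88 = 65.12 → 65.
H and S are unchanged.

hsl(334, 19%, 65%)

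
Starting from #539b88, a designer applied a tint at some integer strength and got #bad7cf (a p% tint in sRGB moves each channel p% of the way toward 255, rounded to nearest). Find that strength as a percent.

#539b88 is rgb(83, 155, 136); #bad7cf is rgb(186, 215, 207).
On the R channel (widest range): 186 ≈ 83 + (p/100)(255 − 83), so p ≈ 100×(186 − 83)/(255 − 83) = 10300/172 = 59.88.
p = 60 reproduces all three channels after rounding.

60%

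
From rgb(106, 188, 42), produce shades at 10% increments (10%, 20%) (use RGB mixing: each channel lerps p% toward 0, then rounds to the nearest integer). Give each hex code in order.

#5fa926, #559622

10%: (106 − 10.6 = 95.4→95, 188 − 18.8 = 169.2→169, 42 − 4.2 = 37.8→38) → #5fa926
20%: (106 − 21.2 = 84.8→85, 188 − 37.6 = 150.4→150, 42 − 8.4 = 33.6→34) → #559622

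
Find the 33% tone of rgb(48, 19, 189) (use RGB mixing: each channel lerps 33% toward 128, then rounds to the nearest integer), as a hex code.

#4A37A9

Per channel, c → c + 0.33(128 − c):
  R: 48 + 0.33×(128−48) = 48 + 26.4 = 74.4 → 74
  G: 19 + 35.97 = 54.97 → 55
  B: 189 + 0.33×(128−189) = 189 − 20.13 = 168.87 → 169
rgb(74, 55, 169) = #4A37A9.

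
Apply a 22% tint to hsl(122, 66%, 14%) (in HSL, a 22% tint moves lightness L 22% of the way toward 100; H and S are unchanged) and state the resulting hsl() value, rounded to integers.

hsl(122, 66%, 33%)

L moves 22% from 14 toward 100: 14 + 18.92 = 32.92 → 33.
H and S are unchanged.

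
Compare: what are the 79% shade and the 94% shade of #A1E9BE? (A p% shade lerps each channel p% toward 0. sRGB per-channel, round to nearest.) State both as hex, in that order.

#A1E9BE is rgb(161, 233, 190).
79% shade:
  R: 161 + 0.79×(0−161) = 161 − 127.19 = 33.81 → 34
  G: 233 + 0.79×(0−233) = 233 − 184.07 = 48.93 → 49
  B: 190 + 0.79×(0−190) = 190 − 150.1 = 39.9 → 40
  → #223128
94% shade:
  R: 161 + 0.94×(0−161) = 161 − 151.34 = 9.66 → 10
  G: 233 − 219.02 = 13.98 → 14
  B: 190 + 0.94×(0−190) = 190 − 178.6 = 11.4 → 11
  → #0A0E0B

#223128, #0A0E0B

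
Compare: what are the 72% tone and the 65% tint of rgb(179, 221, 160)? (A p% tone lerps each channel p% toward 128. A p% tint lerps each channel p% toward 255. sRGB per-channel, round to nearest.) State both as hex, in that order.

#8e9a89, #e4f3de

72% tone:
  R: 179 + 0.72×(128−179) = 179 − 36.72 = 142.28 → 142
  G: 221 + 0.72×(128−221) = 221 − 66.96 = 154.04 → 154
  B: 160 − 23.04 = 136.96 → 137
  → #8e9a89
65% tint:
  R: 179 + 49.4 = 228.4 → 228
  G: 221 + 0.65×(255−221) = 221 + 22.1 = 243.1 → 243
  B: 160 + 61.75 = 221.75 → 222
  → #e4f3de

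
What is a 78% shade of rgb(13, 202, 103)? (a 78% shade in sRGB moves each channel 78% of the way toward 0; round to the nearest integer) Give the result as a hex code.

#032C17

Lerp each channel 78% toward 0:
  R: 13 + 0.78×(0−13) = 13 − 10.14 = 2.86 → 3
  G: 202 + 0.78×(0−202) = 202 − 157.56 = 44.44 → 44
  B: 103 + 0.78×(0−103) = 103 − 80.34 = 22.66 → 23
rgb(3, 44, 23) = #032C17.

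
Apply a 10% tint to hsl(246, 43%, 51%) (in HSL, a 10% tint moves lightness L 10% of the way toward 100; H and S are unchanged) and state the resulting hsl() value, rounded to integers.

hsl(246, 43%, 56%)

L moves 10% from 51 toward 100: 51 + 4.9 = 55.9 → 56.
H and S are unchanged.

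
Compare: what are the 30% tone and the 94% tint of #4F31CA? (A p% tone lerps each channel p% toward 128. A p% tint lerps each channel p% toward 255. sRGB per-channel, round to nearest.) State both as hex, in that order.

#4F31CA is rgb(79, 49, 202).
30% tone:
  R: 79 + 0.3×(128−79) = 79 + 14.7 = 93.7 → 94
  G: 49 + 0.3×(128−49) = 49 + 23.7 = 72.7 → 73
  B: 202 + 0.3×(128−202) = 202 − 22.2 = 179.8 → 180
  → #5E49B4
94% tint:
  R: 79 + 165.44 = 244.44 → 244
  G: 49 + 193.64 = 242.64 → 243
  B: 202 + 49.82 = 251.82 → 252
  → #F4F3FC

#5E49B4, #F4F3FC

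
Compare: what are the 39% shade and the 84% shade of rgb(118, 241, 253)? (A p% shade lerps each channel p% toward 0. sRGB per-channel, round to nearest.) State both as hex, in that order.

39% shade:
  R: 118 + 0.39×(0−118) = 118 − 46.02 = 71.98 → 72
  G: 241 + 0.39×(0−241) = 241 − 93.99 = 147.01 → 147
  B: 253 + 0.39×(0−253) = 253 − 98.67 = 154.33 → 154
  → #48939a
84% shade:
  R: 118 − 99.12 = 18.88 → 19
  G: 241 − 202.44 = 38.56 → 39
  B: 253 − 212.52 = 40.48 → 40
  → #132728

#48939a, #132728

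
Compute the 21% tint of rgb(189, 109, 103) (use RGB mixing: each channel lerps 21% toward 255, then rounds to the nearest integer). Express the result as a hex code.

Lerp each channel 21% toward 255:
  R: 189 + 0.21×(255−189) = 189 + 13.86 = 202.86 → 203
  G: 109 + 30.66 = 139.66 → 140
  B: 103 + 0.21×(255−103) = 103 + 31.92 = 134.92 → 135
rgb(203, 140, 135) = #cb8c87.

#cb8c87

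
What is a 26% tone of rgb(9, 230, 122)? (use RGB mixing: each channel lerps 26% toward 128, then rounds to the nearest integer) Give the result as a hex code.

#28CB7C

Lerp each channel 26% toward 128:
  R: 9 + 30.94 = 39.94 → 40
  G: 230 + 0.26×(128−230) = 230 − 26.52 = 203.48 → 203
  B: 122 + 0.26×(128−122) = 122 + 1.56 = 123.56 → 124
rgb(40, 203, 124) = #28CB7C.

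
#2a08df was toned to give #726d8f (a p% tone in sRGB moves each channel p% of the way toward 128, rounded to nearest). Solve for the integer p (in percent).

84%

#2a08df is rgb(42, 8, 223); #726d8f is rgb(114, 109, 143).
On the G channel (widest range): 109 ≈ 8 + (p/100)(128 − 8), so p ≈ 100×(109 − 8)/(128 − 8) = 10100/120 = 84.17.
p = 84 reproduces all three channels after rounding.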